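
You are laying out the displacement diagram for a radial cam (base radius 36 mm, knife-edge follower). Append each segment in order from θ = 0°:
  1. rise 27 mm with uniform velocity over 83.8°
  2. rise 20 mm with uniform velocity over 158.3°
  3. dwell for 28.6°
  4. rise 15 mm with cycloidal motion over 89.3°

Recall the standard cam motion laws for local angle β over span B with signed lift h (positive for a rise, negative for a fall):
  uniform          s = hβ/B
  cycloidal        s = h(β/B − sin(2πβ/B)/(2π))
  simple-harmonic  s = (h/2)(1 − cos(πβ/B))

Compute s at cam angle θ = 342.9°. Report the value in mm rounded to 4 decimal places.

seg 1 [0°–83.8°] uniform, h=27: full span → s += 27 → s = 27.0000
seg 2 [83.8°–242.1°] uniform, h=20: full span → s += 20 → s = 47.0000
seg 3 [242.1°–270.7°] dwell: s stays 47.0000
seg 4 [270.7°–360°] cycloidal, h=15: θ=342.9° here. β=72.2, B=89.3. 15·(0.8085 − sin(2π·0.8085)/(2π)) = 14.3555 → s = 61.3555

61.3555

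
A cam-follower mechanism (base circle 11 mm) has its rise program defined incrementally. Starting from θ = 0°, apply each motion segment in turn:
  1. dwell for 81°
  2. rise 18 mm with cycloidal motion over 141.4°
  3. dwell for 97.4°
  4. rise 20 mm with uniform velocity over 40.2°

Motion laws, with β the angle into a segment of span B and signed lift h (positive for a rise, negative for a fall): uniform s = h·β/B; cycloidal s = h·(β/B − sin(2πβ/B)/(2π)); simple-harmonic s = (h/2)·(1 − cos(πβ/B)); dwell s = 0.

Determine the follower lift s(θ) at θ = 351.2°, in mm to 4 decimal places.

seg 1 [0°–81°] dwell: s stays 0.0000
seg 2 [81°–222.4°] cycloidal, h=18: full span → s += 18 → s = 18.0000
seg 3 [222.4°–319.8°] dwell: s stays 18.0000
seg 4 [319.8°–360°] uniform, h=20: θ=351.2° here. β=31.4, B=40.2. 20·31.4/40.2 = 15.6219 → s = 33.6219

33.6219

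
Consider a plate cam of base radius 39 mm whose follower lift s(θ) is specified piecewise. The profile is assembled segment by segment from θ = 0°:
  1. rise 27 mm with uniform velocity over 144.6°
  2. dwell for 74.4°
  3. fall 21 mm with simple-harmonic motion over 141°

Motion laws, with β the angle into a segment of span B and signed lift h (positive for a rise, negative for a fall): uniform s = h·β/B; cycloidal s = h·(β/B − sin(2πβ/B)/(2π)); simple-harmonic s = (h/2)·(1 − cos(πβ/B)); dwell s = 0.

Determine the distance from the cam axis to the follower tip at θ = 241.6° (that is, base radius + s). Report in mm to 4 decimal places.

seg 1 [0°–144.6°] uniform, h=27: full span → s += 27 → s = 27.0000
seg 2 [144.6°–219°] dwell: s stays 27.0000
seg 3 [219°–360°] simple-harmonic, h=-21: θ=241.6° here. β=22.6, B=141. -21/2·(1 − cos(π·0.1603)) = -1.3033 → s = 25.6967
radial distance = base radius + s = 39 + 25.6967 = 64.6967

64.6967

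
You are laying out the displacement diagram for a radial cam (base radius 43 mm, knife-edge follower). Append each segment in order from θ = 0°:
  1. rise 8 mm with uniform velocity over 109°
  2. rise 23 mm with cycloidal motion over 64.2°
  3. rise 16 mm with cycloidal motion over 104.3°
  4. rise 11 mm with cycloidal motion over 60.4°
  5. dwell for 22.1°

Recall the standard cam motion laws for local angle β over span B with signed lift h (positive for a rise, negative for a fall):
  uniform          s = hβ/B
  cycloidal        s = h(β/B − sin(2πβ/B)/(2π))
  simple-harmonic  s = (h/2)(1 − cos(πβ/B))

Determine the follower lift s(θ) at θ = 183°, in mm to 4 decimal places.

seg 1 [0°–109°] uniform, h=8: full span → s += 8 → s = 8.0000
seg 2 [109°–173.2°] cycloidal, h=23: full span → s += 23 → s = 31.0000
seg 3 [173.2°–277.5°] cycloidal, h=16: θ=183° here. β=9.8, B=104.3. 16·(0.0940 − sin(2π·0.0940)/(2π)) = 0.0858 → s = 31.0858

31.0858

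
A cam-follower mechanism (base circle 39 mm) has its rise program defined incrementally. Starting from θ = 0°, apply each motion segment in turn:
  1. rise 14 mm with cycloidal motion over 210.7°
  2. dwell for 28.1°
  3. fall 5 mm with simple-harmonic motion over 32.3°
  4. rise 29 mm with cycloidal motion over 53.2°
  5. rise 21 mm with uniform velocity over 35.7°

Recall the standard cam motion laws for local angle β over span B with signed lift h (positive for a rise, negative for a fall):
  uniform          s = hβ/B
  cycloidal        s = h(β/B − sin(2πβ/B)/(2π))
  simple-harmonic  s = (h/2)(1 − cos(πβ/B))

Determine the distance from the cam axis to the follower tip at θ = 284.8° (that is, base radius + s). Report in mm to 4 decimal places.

seg 1 [0°–210.7°] cycloidal, h=14: full span → s += 14 → s = 14.0000
seg 2 [210.7°–238.8°] dwell: s stays 14.0000
seg 3 [238.8°–271.1°] simple-harmonic, h=-5: full span → s += -5 → s = 9.0000
seg 4 [271.1°–324.3°] cycloidal, h=29: θ=284.8° here. β=13.7, B=53.2. 29·(0.2575 − sin(2π·0.2575)/(2π)) = 2.8577 → s = 11.8577
radial distance = base radius + s = 39 + 11.8577 = 50.8577

50.8577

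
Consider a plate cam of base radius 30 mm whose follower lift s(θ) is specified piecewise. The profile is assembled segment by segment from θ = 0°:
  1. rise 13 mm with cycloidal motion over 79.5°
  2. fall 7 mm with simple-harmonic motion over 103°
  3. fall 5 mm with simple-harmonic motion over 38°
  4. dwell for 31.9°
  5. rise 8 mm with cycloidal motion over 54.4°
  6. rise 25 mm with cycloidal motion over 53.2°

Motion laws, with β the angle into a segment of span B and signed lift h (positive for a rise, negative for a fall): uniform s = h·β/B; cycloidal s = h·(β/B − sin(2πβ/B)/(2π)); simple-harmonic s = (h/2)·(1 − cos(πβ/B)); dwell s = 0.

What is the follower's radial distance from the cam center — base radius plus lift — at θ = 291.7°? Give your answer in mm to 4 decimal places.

seg 1 [0°–79.5°] cycloidal, h=13: full span → s += 13 → s = 13.0000
seg 2 [79.5°–182.5°] simple-harmonic, h=-7: full span → s += -7 → s = 6.0000
seg 3 [182.5°–220.5°] simple-harmonic, h=-5: full span → s += -5 → s = 1.0000
seg 4 [220.5°–252.4°] dwell: s stays 1.0000
seg 5 [252.4°–306.8°] cycloidal, h=8: θ=291.7° here. β=39.3, B=54.4. 8·(0.7224 − sin(2π·0.7224)/(2π)) = 7.0336 → s = 8.0336
radial distance = base radius + s = 30 + 8.0336 = 38.0336

38.0336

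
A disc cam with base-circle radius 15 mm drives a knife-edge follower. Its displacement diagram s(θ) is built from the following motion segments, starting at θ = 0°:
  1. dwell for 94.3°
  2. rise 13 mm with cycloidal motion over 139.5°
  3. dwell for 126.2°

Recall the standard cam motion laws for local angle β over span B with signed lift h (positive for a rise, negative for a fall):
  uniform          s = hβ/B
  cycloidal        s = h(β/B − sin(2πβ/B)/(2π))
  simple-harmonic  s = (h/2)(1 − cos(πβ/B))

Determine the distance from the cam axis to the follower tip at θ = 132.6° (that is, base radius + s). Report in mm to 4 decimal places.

seg 1 [0°–94.3°] dwell: s stays 0.0000
seg 2 [94.3°–233.8°] cycloidal, h=13: θ=132.6° here. β=38.3, B=139.5. 13·(0.2746 − sin(2π·0.2746)/(2π)) = 1.5247 → s = 1.5247
radial distance = base radius + s = 15 + 1.5247 = 16.5247

16.5247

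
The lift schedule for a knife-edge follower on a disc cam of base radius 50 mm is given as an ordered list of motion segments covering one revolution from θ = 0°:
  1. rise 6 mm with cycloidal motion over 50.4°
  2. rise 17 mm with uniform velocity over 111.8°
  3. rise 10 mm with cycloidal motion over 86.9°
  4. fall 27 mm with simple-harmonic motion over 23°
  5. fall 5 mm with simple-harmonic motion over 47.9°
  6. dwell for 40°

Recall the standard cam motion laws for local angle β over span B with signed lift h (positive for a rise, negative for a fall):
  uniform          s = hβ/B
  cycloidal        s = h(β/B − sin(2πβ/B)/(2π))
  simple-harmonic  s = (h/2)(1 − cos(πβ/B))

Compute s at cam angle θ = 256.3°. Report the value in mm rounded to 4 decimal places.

seg 1 [0°–50.4°] cycloidal, h=6: full span → s += 6 → s = 6.0000
seg 2 [50.4°–162.2°] uniform, h=17: full span → s += 17 → s = 23.0000
seg 3 [162.2°–249.1°] cycloidal, h=10: full span → s += 10 → s = 33.0000
seg 4 [249.1°–272.1°] simple-harmonic, h=-27: θ=256.3° here. β=7.2, B=23. -27/2·(1 − cos(π·0.3130)) = -6.0190 → s = 26.9810

26.9810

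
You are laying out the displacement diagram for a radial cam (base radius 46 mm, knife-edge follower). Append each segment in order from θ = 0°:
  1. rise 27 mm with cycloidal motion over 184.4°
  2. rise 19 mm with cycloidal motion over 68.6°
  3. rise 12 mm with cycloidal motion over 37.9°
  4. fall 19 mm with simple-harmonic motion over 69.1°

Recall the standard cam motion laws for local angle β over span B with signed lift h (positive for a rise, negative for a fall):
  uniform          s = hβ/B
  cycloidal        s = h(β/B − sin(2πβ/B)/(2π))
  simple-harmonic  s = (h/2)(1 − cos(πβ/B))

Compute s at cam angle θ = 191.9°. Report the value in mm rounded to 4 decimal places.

seg 1 [0°–184.4°] cycloidal, h=27: full span → s += 27 → s = 27.0000
seg 2 [184.4°–253°] cycloidal, h=19: θ=191.9° here. β=7.5, B=68.6. 19·(0.1093 − sin(2π·0.1093)/(2π)) = 0.1596 → s = 27.1596

27.1596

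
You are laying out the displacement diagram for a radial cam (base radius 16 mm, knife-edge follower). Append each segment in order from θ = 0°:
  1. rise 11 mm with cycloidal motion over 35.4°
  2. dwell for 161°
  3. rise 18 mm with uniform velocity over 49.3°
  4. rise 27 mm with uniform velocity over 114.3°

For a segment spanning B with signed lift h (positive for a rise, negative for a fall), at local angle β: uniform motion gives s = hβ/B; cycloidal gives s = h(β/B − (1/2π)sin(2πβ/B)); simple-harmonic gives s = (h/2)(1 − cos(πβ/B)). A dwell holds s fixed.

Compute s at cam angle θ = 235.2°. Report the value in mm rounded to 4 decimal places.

seg 1 [0°–35.4°] cycloidal, h=11: full span → s += 11 → s = 11.0000
seg 2 [35.4°–196.4°] dwell: s stays 11.0000
seg 3 [196.4°–245.7°] uniform, h=18: θ=235.2° here. β=38.8, B=49.3. 18·38.8/49.3 = 14.1663 → s = 25.1663

25.1663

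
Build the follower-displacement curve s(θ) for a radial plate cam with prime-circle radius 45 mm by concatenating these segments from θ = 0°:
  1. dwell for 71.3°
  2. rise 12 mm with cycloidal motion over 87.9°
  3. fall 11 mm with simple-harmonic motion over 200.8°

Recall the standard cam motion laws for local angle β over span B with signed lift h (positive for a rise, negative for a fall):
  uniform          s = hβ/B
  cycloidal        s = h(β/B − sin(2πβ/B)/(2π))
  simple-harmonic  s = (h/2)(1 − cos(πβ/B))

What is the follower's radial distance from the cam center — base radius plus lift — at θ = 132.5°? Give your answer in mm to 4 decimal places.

seg 1 [0°–71.3°] dwell: s stays 0.0000
seg 2 [71.3°–159.2°] cycloidal, h=12: θ=132.5° here. β=61.2, B=87.9. 12·(0.6962 − sin(2π·0.6962)/(2π)) = 10.1569 → s = 10.1569
radial distance = base radius + s = 45 + 10.1569 = 55.1569

55.1569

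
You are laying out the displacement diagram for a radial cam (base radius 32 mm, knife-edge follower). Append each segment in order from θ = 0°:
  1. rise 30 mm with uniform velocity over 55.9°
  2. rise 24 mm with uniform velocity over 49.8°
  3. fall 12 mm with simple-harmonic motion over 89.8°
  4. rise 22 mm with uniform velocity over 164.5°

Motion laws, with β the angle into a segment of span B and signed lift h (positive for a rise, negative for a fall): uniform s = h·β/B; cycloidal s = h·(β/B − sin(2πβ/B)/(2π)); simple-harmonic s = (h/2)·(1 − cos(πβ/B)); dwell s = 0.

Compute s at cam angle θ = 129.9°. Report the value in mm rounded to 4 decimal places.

seg 1 [0°–55.9°] uniform, h=30: full span → s += 30 → s = 30.0000
seg 2 [55.9°–105.7°] uniform, h=24: full span → s += 24 → s = 54.0000
seg 3 [105.7°–195.5°] simple-harmonic, h=-12: θ=129.9° here. β=24.2, B=89.8. -12/2·(1 − cos(π·0.2695)) = -2.0249 → s = 51.9751

51.9751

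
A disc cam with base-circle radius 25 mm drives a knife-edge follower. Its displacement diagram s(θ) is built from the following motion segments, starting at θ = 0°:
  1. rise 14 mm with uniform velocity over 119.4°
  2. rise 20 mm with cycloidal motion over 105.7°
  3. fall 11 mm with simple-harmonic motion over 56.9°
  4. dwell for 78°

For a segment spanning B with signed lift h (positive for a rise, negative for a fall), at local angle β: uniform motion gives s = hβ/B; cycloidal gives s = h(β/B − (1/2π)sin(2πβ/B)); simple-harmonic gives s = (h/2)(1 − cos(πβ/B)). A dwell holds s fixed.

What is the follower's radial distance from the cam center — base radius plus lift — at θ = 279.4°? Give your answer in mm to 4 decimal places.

seg 1 [0°–119.4°] uniform, h=14: full span → s += 14 → s = 14.0000
seg 2 [119.4°–225.1°] cycloidal, h=20: full span → s += 20 → s = 34.0000
seg 3 [225.1°–282°] simple-harmonic, h=-11: θ=279.4° here. β=54.3, B=56.9. -11/2·(1 − cos(π·0.9543)) = -10.9434 → s = 23.0566
radial distance = base radius + s = 25 + 23.0566 = 48.0566

48.0566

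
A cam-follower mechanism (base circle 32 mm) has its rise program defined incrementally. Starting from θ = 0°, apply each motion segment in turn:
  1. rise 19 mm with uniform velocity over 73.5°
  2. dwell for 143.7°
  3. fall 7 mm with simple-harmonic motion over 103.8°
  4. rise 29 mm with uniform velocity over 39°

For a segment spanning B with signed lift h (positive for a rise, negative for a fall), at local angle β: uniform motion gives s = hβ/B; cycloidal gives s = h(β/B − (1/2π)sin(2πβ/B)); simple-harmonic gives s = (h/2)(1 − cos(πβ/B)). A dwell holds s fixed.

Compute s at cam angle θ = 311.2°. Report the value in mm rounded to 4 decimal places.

seg 1 [0°–73.5°] uniform, h=19: full span → s += 19 → s = 19.0000
seg 2 [73.5°–217.2°] dwell: s stays 19.0000
seg 3 [217.2°–321°] simple-harmonic, h=-7: θ=311.2° here. β=94, B=103.8. -7/2·(1 − cos(π·0.9056)) = -6.8472 → s = 12.1528

12.1528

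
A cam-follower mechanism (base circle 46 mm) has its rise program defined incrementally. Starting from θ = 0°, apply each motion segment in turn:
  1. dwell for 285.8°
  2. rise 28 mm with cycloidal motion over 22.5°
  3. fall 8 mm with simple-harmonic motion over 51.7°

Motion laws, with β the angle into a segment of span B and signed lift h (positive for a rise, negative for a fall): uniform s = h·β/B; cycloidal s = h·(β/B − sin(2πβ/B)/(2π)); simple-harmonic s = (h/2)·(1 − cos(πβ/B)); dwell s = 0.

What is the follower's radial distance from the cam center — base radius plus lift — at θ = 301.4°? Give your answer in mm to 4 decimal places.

seg 1 [0°–285.8°] dwell: s stays 0.0000
seg 2 [285.8°–308.3°] cycloidal, h=28: θ=301.4° here. β=15.6, B=22.5. 28·(0.6933 − sin(2π·0.6933)/(2π)) = 23.5902 → s = 23.5902
radial distance = base radius + s = 46 + 23.5902 = 69.5902

69.5902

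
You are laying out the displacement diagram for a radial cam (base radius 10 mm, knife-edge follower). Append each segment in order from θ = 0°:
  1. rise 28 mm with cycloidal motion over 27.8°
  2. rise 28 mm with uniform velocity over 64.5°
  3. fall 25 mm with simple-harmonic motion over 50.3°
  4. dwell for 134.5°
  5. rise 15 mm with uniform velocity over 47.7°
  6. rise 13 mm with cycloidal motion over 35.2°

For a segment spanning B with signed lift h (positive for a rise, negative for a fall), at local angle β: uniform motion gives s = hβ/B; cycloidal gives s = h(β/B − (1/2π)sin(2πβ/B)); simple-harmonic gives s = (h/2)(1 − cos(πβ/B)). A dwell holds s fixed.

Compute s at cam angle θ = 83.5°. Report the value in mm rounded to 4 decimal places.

seg 1 [0°–27.8°] cycloidal, h=28: full span → s += 28 → s = 28.0000
seg 2 [27.8°–92.3°] uniform, h=28: θ=83.5° here. β=55.7, B=64.5. 28·55.7/64.5 = 24.1798 → s = 52.1798

52.1798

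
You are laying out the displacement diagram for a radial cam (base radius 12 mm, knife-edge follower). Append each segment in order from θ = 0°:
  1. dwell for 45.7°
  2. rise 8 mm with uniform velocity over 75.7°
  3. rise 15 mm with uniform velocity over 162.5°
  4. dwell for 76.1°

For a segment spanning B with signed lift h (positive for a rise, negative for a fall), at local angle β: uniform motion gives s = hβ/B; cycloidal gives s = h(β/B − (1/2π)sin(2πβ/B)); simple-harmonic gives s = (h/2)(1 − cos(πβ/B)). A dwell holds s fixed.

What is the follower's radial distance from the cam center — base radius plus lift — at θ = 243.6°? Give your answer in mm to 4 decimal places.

seg 1 [0°–45.7°] dwell: s stays 0.0000
seg 2 [45.7°–121.4°] uniform, h=8: full span → s += 8 → s = 8.0000
seg 3 [121.4°–283.9°] uniform, h=15: θ=243.6° here. β=122.2, B=162.5. 15·122.2/162.5 = 11.2800 → s = 19.2800
radial distance = base radius + s = 12 + 19.2800 = 31.2800

31.2800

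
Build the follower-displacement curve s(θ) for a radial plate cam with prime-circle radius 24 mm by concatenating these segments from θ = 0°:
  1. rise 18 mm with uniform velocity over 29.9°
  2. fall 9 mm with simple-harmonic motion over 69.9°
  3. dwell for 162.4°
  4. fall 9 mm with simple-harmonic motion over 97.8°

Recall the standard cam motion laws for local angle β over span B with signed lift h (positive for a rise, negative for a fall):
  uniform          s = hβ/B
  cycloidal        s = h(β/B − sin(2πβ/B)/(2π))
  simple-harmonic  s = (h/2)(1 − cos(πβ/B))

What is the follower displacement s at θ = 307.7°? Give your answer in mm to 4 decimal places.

seg 1 [0°–29.9°] uniform, h=18: full span → s += 18 → s = 18.0000
seg 2 [29.9°–99.8°] simple-harmonic, h=-9: full span → s += -9 → s = 9.0000
seg 3 [99.8°–262.2°] dwell: s stays 9.0000
seg 4 [262.2°–360°] simple-harmonic, h=-9: θ=307.7° here. β=45.5, B=97.8. -9/2·(1 − cos(π·0.4652)) = -4.0095 → s = 4.9905

4.9905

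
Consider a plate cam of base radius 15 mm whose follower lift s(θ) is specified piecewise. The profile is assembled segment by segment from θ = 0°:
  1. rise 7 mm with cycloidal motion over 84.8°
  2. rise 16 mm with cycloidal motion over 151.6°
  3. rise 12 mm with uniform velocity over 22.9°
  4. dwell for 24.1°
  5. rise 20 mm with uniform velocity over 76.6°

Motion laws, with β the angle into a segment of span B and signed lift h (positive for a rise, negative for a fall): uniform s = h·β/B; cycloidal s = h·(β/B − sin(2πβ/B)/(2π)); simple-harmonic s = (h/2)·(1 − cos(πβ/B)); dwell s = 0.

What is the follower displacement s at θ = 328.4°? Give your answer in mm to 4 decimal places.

seg 1 [0°–84.8°] cycloidal, h=7: full span → s += 7 → s = 7.0000
seg 2 [84.8°–236.4°] cycloidal, h=16: full span → s += 16 → s = 23.0000
seg 3 [236.4°–259.3°] uniform, h=12: full span → s += 12 → s = 35.0000
seg 4 [259.3°–283.4°] dwell: s stays 35.0000
seg 5 [283.4°–360°] uniform, h=20: θ=328.4° here. β=45, B=76.6. 20·45/76.6 = 11.7493 → s = 46.7493

46.7493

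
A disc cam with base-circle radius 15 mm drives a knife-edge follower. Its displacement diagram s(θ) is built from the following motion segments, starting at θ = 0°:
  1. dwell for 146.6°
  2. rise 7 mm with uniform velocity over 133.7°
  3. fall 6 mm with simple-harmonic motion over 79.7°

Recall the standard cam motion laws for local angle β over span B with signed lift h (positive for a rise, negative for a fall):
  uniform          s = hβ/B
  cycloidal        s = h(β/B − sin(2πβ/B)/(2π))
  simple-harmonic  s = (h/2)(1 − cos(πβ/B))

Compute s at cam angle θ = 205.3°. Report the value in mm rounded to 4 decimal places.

seg 1 [0°–146.6°] dwell: s stays 0.0000
seg 2 [146.6°–280.3°] uniform, h=7: θ=205.3° here. β=58.7, B=133.7. 7·58.7/133.7 = 3.0733 → s = 3.0733

3.0733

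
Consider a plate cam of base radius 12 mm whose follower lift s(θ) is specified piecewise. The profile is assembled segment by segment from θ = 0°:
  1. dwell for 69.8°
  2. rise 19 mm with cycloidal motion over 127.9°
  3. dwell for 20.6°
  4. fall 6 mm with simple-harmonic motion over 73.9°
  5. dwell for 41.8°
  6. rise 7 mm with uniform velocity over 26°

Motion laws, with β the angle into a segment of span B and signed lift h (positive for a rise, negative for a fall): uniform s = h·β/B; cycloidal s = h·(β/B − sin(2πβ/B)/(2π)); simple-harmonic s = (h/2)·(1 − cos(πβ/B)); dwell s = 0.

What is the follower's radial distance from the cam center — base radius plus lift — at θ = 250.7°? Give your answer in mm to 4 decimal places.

seg 1 [0°–69.8°] dwell: s stays 0.0000
seg 2 [69.8°–197.7°] cycloidal, h=19: full span → s += 19 → s = 19.0000
seg 3 [197.7°–218.3°] dwell: s stays 19.0000
seg 4 [218.3°–292.2°] simple-harmonic, h=-6: θ=250.7° here. β=32.4, B=73.9. -6/2·(1 − cos(π·0.4384)) = -2.4233 → s = 16.5767
radial distance = base radius + s = 12 + 16.5767 = 28.5767

28.5767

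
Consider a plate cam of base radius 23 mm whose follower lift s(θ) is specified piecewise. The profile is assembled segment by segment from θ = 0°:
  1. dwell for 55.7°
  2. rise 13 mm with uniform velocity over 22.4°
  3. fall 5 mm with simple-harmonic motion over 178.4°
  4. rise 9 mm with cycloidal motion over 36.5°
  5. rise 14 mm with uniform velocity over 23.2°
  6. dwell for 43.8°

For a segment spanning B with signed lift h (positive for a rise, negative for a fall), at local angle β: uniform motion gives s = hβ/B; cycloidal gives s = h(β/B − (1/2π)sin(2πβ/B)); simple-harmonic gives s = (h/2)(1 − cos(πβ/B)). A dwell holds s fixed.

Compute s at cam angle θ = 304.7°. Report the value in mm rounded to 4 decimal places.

seg 1 [0°–55.7°] dwell: s stays 0.0000
seg 2 [55.7°–78.1°] uniform, h=13: full span → s += 13 → s = 13.0000
seg 3 [78.1°–256.5°] simple-harmonic, h=-5: full span → s += -5 → s = 8.0000
seg 4 [256.5°–293°] cycloidal, h=9: full span → s += 9 → s = 17.0000
seg 5 [293°–316.2°] uniform, h=14: θ=304.7° here. β=11.7, B=23.2. 14·11.7/23.2 = 7.0603 → s = 24.0603

24.0603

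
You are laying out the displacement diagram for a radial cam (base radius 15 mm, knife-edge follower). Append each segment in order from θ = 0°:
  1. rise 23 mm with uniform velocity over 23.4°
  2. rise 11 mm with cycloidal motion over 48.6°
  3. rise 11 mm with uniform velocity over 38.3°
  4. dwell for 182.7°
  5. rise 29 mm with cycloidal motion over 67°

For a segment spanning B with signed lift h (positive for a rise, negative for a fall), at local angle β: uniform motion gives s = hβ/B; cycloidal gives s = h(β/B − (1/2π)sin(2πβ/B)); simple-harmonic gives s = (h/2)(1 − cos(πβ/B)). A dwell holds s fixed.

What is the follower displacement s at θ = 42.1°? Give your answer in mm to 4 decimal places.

seg 1 [0°–23.4°] uniform, h=23: full span → s += 23 → s = 23.0000
seg 2 [23.4°–72°] cycloidal, h=11: θ=42.1° here. β=18.7, B=48.6. 11·(0.3848 − sin(2π·0.3848)/(2π)) = 3.0729 → s = 26.0729

26.0729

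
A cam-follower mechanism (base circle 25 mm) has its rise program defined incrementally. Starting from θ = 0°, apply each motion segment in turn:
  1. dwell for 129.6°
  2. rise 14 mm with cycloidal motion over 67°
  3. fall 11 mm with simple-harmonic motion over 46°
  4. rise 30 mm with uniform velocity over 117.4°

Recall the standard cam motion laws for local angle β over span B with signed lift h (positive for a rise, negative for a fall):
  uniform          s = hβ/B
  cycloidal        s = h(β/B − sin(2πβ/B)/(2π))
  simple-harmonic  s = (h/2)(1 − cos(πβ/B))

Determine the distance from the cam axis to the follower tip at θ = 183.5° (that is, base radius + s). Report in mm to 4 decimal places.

seg 1 [0°–129.6°] dwell: s stays 0.0000
seg 2 [129.6°–196.6°] cycloidal, h=14: θ=183.5° here. β=53.9, B=67. 14·(0.8045 − sin(2π·0.8045)/(2π)) = 13.3616 → s = 13.3616
radial distance = base radius + s = 25 + 13.3616 = 38.3616

38.3616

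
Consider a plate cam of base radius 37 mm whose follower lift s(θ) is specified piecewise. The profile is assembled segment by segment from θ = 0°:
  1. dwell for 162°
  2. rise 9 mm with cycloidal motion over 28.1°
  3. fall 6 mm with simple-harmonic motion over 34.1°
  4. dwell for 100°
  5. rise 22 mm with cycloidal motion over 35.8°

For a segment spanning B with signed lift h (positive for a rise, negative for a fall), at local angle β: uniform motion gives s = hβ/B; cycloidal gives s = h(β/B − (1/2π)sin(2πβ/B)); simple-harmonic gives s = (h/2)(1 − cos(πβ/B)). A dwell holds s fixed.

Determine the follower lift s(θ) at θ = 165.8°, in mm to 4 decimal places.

seg 1 [0°–162°] dwell: s stays 0.0000
seg 2 [162°–190.1°] cycloidal, h=9: θ=165.8° here. β=3.8, B=28.1. 9·(0.1352 − sin(2π·0.1352)/(2π)) = 0.1413 → s = 0.1413

0.1413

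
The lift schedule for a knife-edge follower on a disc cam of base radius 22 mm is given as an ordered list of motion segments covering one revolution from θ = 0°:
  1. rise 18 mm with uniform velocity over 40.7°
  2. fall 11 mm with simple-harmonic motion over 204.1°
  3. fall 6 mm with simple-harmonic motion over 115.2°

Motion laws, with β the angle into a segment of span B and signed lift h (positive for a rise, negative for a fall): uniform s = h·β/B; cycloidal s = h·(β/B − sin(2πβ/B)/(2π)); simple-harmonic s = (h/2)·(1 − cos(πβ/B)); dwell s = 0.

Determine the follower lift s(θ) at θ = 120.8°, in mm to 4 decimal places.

seg 1 [0°–40.7°] uniform, h=18: full span → s += 18 → s = 18.0000
seg 2 [40.7°–244.8°] simple-harmonic, h=-11: θ=120.8° here. β=80.1, B=204.1. -11/2·(1 − cos(π·0.3925)) = -3.6769 → s = 14.3231

14.3231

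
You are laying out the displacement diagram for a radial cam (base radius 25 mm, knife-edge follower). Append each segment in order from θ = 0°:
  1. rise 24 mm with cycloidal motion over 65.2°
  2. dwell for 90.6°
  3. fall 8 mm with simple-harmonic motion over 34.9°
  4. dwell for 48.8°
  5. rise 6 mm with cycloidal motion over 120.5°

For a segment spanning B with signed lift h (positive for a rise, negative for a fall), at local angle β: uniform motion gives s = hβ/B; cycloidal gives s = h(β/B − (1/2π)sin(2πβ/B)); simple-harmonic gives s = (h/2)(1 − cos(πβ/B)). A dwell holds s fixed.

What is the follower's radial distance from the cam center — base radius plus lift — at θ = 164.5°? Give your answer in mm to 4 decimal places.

seg 1 [0°–65.2°] cycloidal, h=24: full span → s += 24 → s = 24.0000
seg 2 [65.2°–155.8°] dwell: s stays 24.0000
seg 3 [155.8°–190.7°] simple-harmonic, h=-8: θ=164.5° here. β=8.7, B=34.9. -8/2·(1 − cos(π·0.2493)) = -1.1652 → s = 22.8348
radial distance = base radius + s = 25 + 22.8348 = 47.8348

47.8348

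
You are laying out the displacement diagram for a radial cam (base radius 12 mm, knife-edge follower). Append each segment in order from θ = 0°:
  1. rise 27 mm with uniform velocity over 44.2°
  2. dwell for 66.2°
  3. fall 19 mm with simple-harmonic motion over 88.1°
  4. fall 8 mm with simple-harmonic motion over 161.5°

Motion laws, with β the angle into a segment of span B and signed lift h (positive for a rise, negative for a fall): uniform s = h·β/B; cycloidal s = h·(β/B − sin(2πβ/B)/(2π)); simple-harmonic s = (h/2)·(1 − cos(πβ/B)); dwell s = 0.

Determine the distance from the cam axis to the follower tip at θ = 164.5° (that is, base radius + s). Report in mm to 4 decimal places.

seg 1 [0°–44.2°] uniform, h=27: full span → s += 27 → s = 27.0000
seg 2 [44.2°–110.4°] dwell: s stays 27.0000
seg 3 [110.4°–198.5°] simple-harmonic, h=-19: θ=164.5° here. β=54.1, B=88.1. -19/2·(1 − cos(π·0.6141)) = -12.8322 → s = 14.1678
radial distance = base radius + s = 12 + 14.1678 = 26.1678

26.1678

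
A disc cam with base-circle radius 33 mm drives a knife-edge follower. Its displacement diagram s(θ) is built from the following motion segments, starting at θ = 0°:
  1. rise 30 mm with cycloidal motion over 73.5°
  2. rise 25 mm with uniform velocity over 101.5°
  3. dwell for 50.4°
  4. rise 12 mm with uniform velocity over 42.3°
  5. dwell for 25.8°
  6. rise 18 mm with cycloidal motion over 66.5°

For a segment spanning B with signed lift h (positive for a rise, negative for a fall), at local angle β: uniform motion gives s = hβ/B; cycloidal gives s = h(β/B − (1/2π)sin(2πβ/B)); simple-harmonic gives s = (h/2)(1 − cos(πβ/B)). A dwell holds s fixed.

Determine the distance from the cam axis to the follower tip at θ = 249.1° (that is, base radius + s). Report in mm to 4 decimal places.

seg 1 [0°–73.5°] cycloidal, h=30: full span → s += 30 → s = 30.0000
seg 2 [73.5°–175°] uniform, h=25: full span → s += 25 → s = 55.0000
seg 3 [175°–225.4°] dwell: s stays 55.0000
seg 4 [225.4°–267.7°] uniform, h=12: θ=249.1° here. β=23.7, B=42.3. 12·23.7/42.3 = 6.7234 → s = 61.7234
radial distance = base radius + s = 33 + 61.7234 = 94.7234

94.7234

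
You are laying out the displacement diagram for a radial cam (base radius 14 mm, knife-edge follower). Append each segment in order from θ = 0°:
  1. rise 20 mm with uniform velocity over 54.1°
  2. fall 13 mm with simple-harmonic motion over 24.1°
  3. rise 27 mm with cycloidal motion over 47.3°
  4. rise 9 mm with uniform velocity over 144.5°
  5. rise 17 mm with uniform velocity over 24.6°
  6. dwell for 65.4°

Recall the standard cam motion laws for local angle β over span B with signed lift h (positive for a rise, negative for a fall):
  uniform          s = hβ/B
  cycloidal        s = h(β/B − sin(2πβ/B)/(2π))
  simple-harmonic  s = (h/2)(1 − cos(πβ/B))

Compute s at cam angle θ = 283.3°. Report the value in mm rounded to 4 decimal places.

seg 1 [0°–54.1°] uniform, h=20: full span → s += 20 → s = 20.0000
seg 2 [54.1°–78.2°] simple-harmonic, h=-13: full span → s += -13 → s = 7.0000
seg 3 [78.2°–125.5°] cycloidal, h=27: full span → s += 27 → s = 34.0000
seg 4 [125.5°–270°] uniform, h=9: full span → s += 9 → s = 43.0000
seg 5 [270°–294.6°] uniform, h=17: θ=283.3° here. β=13.3, B=24.6. 17·13.3/24.6 = 9.1911 → s = 52.1911

52.1911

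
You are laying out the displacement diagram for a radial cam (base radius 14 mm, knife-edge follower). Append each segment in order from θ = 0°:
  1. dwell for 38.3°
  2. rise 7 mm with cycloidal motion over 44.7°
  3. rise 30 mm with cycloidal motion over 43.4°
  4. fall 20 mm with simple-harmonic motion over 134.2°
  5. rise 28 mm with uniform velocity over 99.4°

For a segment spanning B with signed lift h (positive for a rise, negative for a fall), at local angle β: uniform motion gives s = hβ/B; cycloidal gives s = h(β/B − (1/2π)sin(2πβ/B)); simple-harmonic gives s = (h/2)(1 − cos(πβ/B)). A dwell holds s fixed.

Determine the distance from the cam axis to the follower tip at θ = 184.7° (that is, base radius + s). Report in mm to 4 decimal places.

seg 1 [0°–38.3°] dwell: s stays 0.0000
seg 2 [38.3°–83°] cycloidal, h=7: full span → s += 7 → s = 7.0000
seg 3 [83°–126.4°] cycloidal, h=30: full span → s += 30 → s = 37.0000
seg 4 [126.4°–260.6°] simple-harmonic, h=-20: θ=184.7° here. β=58.3, B=134.2. -20/2·(1 − cos(π·0.4344)) = -7.9545 → s = 29.0455
radial distance = base radius + s = 14 + 29.0455 = 43.0455

43.0455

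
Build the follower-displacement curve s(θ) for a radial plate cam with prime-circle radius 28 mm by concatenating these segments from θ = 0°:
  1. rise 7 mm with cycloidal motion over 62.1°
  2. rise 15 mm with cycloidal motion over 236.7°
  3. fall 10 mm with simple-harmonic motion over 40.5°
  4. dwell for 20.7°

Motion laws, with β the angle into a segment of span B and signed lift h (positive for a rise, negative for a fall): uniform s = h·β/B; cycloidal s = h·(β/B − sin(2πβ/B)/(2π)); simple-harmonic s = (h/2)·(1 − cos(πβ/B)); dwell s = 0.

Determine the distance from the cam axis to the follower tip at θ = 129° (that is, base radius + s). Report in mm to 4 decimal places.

seg 1 [0°–62.1°] cycloidal, h=7: full span → s += 7 → s = 7.0000
seg 2 [62.1°–298.8°] cycloidal, h=15: θ=129° here. β=66.9, B=236.7. 15·(0.2826 − sin(2π·0.2826)/(2π)) = 1.9022 → s = 8.9022
radial distance = base radius + s = 28 + 8.9022 = 36.9022

36.9022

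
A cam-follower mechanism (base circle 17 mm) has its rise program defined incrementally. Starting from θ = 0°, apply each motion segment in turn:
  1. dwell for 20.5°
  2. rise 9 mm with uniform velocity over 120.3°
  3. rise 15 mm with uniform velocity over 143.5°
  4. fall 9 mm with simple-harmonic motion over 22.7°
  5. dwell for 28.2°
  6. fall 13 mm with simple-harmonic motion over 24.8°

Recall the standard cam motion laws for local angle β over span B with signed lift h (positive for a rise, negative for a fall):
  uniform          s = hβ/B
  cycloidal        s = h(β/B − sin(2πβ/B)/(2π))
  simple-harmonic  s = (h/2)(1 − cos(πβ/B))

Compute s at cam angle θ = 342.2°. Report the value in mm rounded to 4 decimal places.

seg 1 [0°–20.5°] dwell: s stays 0.0000
seg 2 [20.5°–140.8°] uniform, h=9: full span → s += 9 → s = 9.0000
seg 3 [140.8°–284.3°] uniform, h=15: full span → s += 15 → s = 24.0000
seg 4 [284.3°–307°] simple-harmonic, h=-9: full span → s += -9 → s = 15.0000
seg 5 [307°–335.2°] dwell: s stays 15.0000
seg 6 [335.2°–360°] simple-harmonic, h=-13: θ=342.2° here. β=7, B=24.8. -13/2·(1 − cos(π·0.2823)) = -2.3924 → s = 12.6076

12.6076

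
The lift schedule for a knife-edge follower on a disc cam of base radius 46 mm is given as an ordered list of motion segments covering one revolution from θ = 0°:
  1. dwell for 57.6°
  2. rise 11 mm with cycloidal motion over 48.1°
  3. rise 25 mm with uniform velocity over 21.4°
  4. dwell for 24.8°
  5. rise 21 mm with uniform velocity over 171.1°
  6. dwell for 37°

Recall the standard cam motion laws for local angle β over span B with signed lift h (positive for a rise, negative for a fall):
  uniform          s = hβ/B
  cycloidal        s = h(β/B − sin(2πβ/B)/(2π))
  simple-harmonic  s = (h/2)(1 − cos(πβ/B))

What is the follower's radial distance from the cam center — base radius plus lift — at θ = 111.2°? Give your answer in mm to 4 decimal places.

seg 1 [0°–57.6°] dwell: s stays 0.0000
seg 2 [57.6°–105.7°] cycloidal, h=11: full span → s += 11 → s = 11.0000
seg 3 [105.7°–127.1°] uniform, h=25: θ=111.2° here. β=5.5, B=21.4. 25·5.5/21.4 = 6.4252 → s = 17.4252
radial distance = base radius + s = 46 + 17.4252 = 63.4252

63.4252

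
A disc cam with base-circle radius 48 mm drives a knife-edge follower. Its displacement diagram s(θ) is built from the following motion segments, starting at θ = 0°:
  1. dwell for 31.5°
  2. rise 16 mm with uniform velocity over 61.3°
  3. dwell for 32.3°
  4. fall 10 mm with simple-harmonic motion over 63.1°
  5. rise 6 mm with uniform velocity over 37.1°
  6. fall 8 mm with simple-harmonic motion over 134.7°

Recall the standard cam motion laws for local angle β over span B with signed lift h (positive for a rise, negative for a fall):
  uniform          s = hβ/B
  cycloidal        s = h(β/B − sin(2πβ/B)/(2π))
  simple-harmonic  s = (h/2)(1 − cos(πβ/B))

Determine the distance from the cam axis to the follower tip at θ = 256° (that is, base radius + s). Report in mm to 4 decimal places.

seg 1 [0°–31.5°] dwell: s stays 0.0000
seg 2 [31.5°–92.8°] uniform, h=16: full span → s += 16 → s = 16.0000
seg 3 [92.8°–125.1°] dwell: s stays 16.0000
seg 4 [125.1°–188.2°] simple-harmonic, h=-10: full span → s += -10 → s = 6.0000
seg 5 [188.2°–225.3°] uniform, h=6: full span → s += 6 → s = 12.0000
seg 6 [225.3°–360°] simple-harmonic, h=-8: θ=256° here. β=30.7, B=134.7. -8/2·(1 − cos(π·0.2279)) = -0.9823 → s = 11.0177
radial distance = base radius + s = 48 + 11.0177 = 59.0177

59.0177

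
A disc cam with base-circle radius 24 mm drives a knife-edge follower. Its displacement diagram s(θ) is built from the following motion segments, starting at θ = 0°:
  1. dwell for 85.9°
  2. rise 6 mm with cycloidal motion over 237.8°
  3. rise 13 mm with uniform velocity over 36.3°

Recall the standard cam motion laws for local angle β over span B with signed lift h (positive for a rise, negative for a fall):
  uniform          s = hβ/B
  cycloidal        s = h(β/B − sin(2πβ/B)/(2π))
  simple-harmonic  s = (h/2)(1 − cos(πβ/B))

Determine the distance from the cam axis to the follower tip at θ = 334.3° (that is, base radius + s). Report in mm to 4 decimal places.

seg 1 [0°–85.9°] dwell: s stays 0.0000
seg 2 [85.9°–323.7°] cycloidal, h=6: full span → s += 6 → s = 6.0000
seg 3 [323.7°–360°] uniform, h=13: θ=334.3° here. β=10.6, B=36.3. 13·10.6/36.3 = 3.7961 → s = 9.7961
radial distance = base radius + s = 24 + 9.7961 = 33.7961

33.7961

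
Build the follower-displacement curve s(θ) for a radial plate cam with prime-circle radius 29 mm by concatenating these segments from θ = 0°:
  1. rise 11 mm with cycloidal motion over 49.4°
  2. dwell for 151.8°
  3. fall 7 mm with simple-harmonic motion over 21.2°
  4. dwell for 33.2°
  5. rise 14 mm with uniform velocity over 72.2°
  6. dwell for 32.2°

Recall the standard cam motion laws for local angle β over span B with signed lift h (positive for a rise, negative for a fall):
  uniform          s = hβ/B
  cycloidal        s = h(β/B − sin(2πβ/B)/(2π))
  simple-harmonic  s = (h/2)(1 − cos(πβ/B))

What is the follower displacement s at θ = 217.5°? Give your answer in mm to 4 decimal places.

seg 1 [0°–49.4°] cycloidal, h=11: full span → s += 11 → s = 11.0000
seg 2 [49.4°–201.2°] dwell: s stays 11.0000
seg 3 [201.2°–222.4°] simple-harmonic, h=-7: θ=217.5° here. β=16.3, B=21.2. -7/2·(1 − cos(π·0.7689)) = -6.1171 → s = 4.8829

4.8829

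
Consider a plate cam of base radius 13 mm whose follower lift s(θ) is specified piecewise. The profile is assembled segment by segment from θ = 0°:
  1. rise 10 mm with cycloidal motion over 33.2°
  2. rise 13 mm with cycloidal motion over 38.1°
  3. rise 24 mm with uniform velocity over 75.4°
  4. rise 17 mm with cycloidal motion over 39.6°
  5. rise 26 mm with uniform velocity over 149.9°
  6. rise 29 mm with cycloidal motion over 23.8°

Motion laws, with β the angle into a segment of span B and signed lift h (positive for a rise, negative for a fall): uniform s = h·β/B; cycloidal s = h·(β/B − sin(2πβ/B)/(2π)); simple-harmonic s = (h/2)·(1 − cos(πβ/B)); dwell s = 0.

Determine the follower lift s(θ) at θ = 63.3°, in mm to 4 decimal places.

seg 1 [0°–33.2°] cycloidal, h=10: full span → s += 10 → s = 10.0000
seg 2 [33.2°–71.3°] cycloidal, h=13: θ=63.3° here. β=30.1, B=38.1. 13·(0.7900 − sin(2π·0.7900)/(2π)) = 12.2743 → s = 22.2743

22.2743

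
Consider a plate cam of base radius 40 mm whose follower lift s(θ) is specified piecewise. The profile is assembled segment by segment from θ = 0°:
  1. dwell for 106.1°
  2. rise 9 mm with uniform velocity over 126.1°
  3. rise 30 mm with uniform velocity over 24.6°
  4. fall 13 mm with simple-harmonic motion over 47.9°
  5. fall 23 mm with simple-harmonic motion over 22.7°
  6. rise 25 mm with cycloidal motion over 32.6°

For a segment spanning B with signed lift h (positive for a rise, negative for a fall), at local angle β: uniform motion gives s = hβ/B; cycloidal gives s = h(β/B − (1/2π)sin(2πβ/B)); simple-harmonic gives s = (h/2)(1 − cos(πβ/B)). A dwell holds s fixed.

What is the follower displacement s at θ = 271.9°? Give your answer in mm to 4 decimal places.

seg 1 [0°–106.1°] dwell: s stays 0.0000
seg 2 [106.1°–232.2°] uniform, h=9: full span → s += 9 → s = 9.0000
seg 3 [232.2°–256.8°] uniform, h=30: full span → s += 30 → s = 39.0000
seg 4 [256.8°–304.7°] simple-harmonic, h=-13: θ=271.9° here. β=15.1, B=47.9. -13/2·(1 − cos(π·0.3152)) = -2.9355 → s = 36.0645

36.0645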